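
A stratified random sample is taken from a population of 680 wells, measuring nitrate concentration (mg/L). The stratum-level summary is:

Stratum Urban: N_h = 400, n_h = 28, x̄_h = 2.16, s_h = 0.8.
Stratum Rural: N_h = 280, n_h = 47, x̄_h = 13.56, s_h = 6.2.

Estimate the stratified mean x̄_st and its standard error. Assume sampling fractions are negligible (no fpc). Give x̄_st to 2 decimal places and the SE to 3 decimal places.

x̄_st ≈ 6.85, SE ≈ 0.383

x̄_st = Σ W_h x̄_h = (400·2.16 + 280·13.56)/680 = 6.85412
V̂(x̄_st) = Σ W_h² s_h²/n_h, with W_h = N_h/N and N = 680:
  stratum Urban: (400/680)²·0.8²/28 = 0.00790905
  stratum Rural: (280/680)²·6.2²/47 = 0.13867
V̂(x̄_st) = 0.146579
SE(x̄_st) = √0.146579 = 0.382857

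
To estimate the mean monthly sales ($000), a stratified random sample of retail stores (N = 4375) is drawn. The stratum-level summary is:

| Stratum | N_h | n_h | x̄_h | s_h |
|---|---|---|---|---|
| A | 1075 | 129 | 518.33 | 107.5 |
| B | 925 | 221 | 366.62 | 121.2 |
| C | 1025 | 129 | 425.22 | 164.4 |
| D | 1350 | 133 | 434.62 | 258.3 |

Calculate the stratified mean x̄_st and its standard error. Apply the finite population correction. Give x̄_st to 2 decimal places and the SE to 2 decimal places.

x̄_st = Σ W_h x̄_h = (1075·518.33 + 925·366.62 + 1025·425.22 + 1350·434.62)/4375 = 438.60931
V̂(x̄_st) = Σ W_h² (1 − n_h/N_h) s_h²/n_h, with W_h = N_h/N and N = 4375:
  stratum A: (1075/4375)²·(1 − 129/1075)·107.5²/129 = 4.7596
  stratum B: (925/4375)²·(1 − 221/925)·121.2²/221 = 2.26137
  stratum C: (1025/4375)²·(1 − 129/1025)·164.4²/129 = 10.0529
  stratum D: (1350/4375)²·(1 − 133/1350)·258.3²/133 = 43.0591
V̂(x̄_st) = 60.133
SE(x̄_st) = √60.133 = 7.75455

x̄_st ≈ 438.61, SE ≈ 7.75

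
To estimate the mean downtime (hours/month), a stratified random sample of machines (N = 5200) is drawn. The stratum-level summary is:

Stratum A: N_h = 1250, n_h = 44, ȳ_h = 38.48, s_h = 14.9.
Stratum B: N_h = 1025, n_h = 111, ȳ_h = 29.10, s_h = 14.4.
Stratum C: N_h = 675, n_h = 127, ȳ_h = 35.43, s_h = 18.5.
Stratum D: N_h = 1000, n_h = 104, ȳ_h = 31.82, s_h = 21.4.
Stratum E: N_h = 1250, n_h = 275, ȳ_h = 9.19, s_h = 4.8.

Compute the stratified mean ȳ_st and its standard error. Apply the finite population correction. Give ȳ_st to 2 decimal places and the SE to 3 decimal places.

ȳ_st ≈ 27.91, SE ≈ 0.730

ȳ_st = Σ W_h ȳ_h = (1250·38.48 + 1025·29.10 + 675·35.43 + 1000·31.82 + 1250·9.19)/5200 = 27.91351
V̂(ȳ_st) = Σ W_h² (1 − n_h/N_h) s_h²/n_h, with W_h = N_h/N and N = 5200:
  stratum A: (1250/5200)²·(1 − 44/1250)·14.9²/44 = 0.2813
  stratum B: (1025/5200)²·(1 − 111/1025)·14.4²/111 = 0.064724
  stratum C: (675/5200)²·(1 − 127/675)·18.5²/127 = 0.0368653
  stratum D: (1000/5200)²·(1 − 104/1000)·21.4²/104 = 0.145914
  stratum E: (1250/5200)²·(1 − 275/1250)·4.8²/275 = 0.00377622
V̂(ȳ_st) = 0.53258
SE(ȳ_st) = √0.53258 = 0.72978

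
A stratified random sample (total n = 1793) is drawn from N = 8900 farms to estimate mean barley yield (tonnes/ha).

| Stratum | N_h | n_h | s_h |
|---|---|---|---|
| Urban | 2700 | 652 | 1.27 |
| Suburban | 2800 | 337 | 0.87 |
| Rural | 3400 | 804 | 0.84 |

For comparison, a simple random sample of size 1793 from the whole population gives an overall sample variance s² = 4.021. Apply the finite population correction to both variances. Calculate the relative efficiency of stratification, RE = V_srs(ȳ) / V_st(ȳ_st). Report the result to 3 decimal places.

V̂(ȳ_st) = Σ W_h² (1 − n_h/N_h) s_h²/n_h, with W_h = N_h/N and N = 8900:
  stratum Urban: (2700/8900)²·(1 − 652/2700)·1.27²/652 = 0.000172693
  stratum Suburban: (2800/8900)²·(1 − 337/2800)·0.87²/337 = 0.000195547
  stratum Rural: (3400/8900)²·(1 − 804/3400)·0.84²/804 = 9.77926e-05
V_st = 0.000466032
V_srs = (1 − 1793/8900)·4.021/1793 = 0.00179081
Relative efficiency = V_srs / V_st = 0.00179081/0.000466032 = 3.8427

RE ≈ 3.843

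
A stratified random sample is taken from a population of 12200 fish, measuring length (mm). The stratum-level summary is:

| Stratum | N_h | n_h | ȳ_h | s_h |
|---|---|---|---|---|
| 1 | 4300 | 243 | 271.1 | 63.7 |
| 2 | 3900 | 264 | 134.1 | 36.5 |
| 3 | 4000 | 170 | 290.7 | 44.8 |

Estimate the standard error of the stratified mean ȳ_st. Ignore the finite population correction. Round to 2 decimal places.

SE(ȳ_st) ≈ 1.96

V̂(ȳ_st) = Σ W_h² s_h²/n_h, with W_h = N_h/N and N = 12200:
  stratum 1: (4300/12200)²·63.7²/243 = 2.07439
  stratum 2: (3900/12200)²·36.5²/264 = 0.515693
  stratum 3: (4000/12200)²·44.8²/170 = 1.26913
V̂(ȳ_st) = 3.85921
SE(ȳ_st) = √3.85921 = 1.96449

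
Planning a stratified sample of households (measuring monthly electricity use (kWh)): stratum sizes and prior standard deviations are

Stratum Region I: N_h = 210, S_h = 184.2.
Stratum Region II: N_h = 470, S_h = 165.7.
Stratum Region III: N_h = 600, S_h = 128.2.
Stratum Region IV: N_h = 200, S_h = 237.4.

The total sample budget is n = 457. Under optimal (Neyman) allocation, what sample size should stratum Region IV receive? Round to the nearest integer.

Neyman allocation: n_h = n · N_h S_h / Σ N_i S_i, with n = 457.
  stratum Region I: N_h·S_h = 210·184.2 = 38682.00
  stratum Region II: N_h·S_h = 470·165.7 = 77879.00
  stratum Region III: N_h·S_h = 600·128.2 = 76920.00
  stratum Region IV: N_h·S_h = 200·237.4 = 47480.00
Σ N_h S_h = 240961.00
n for stratum Region IV = 457·47480.00/240961.00 = 90.049 → 90

90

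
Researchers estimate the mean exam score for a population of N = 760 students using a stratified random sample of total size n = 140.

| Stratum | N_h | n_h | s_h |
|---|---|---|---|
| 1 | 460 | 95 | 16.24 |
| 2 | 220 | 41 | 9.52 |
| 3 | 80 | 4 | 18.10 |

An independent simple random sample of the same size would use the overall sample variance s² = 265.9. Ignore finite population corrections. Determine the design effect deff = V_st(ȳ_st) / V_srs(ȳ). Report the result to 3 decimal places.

V̂(ȳ_st) = Σ W_h² s_h²/n_h, with W_h = N_h/N and N = 760:
  stratum 1: (460/760)²·16.24²/95 = 1.01704
  stratum 2: (220/760)²·9.52²/41 = 0.185229
  stratum 3: (80/760)²·18.10²/4 = 0.907507
V_st = 2.10977
V_srs = s²/n = 265.9/140 = 1.89929
deff = V_st / V_srs = 2.10977/1.89929 = 1.1108

deff ≈ 1.111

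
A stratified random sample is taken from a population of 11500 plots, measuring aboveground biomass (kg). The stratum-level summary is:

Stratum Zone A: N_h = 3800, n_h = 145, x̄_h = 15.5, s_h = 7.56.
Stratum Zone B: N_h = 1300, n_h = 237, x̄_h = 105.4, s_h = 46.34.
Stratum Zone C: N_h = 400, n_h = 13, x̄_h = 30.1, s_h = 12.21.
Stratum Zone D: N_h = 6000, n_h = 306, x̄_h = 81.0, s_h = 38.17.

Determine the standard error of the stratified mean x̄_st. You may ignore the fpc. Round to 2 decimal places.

V̂(x̄_st) = Σ W_h² s_h²/n_h, with W_h = N_h/N and N = 11500:
  stratum Zone A: (3800/11500)²·7.56²/145 = 0.0430375
  stratum Zone B: (1300/11500)²·46.34²/237 = 0.115786
  stratum Zone C: (400/11500)²·12.21²/13 = 0.0138743
  stratum Zone D: (6000/11500)²·38.17²/306 = 1.29607
V̂(x̄_st) = 1.46877
SE(x̄_st) = √1.46877 = 1.21193

SE(x̄_st) ≈ 1.21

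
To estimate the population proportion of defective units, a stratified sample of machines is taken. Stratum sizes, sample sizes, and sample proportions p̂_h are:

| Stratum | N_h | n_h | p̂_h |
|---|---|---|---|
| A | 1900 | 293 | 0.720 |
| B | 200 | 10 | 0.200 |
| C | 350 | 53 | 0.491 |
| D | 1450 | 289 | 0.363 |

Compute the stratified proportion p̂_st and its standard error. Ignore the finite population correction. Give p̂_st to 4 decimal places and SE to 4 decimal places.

N = 3900; stratum weights W_h = N_h/N.
p̂_st = Σ W_h p̂_h = (1900·0.720 + 200·0.200 + 350·0.491 + 1450·0.363)/3900 = 0.54005
V̂(p̂_st) = Σ W_h² p̂_h(1−p̂_h)/(n_h−1):
  stratum A: (1900/3900)²·0.720·0.280/292 = 0.000163865
  stratum B: (200/3900)²·0.200·0.800/9 = 4.67529e-05
  stratum C: (350/3900)²·0.491·0.509/52 = 3.87082e-05
  stratum D: (1450/3900)²·0.363·0.637/288 = 0.000110984
V̂(p̂_st) = 0.00036031; SE = √V̂ = 0.0189818

p̂_st ≈ 0.5401, SE ≈ 0.0190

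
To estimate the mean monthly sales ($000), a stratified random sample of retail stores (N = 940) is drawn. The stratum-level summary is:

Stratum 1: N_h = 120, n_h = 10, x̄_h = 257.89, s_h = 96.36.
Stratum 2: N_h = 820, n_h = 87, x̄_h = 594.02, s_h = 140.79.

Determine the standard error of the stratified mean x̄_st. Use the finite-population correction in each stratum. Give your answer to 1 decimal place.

SE(x̄_st) ≈ 13.0

V̂(x̄_st) = Σ W_h² (1 − n_h/N_h) s_h²/n_h, with W_h = N_h/N and N = 940:
  stratum 1: (120/940)²·(1 − 10/120)·96.36²/10 = 13.8711
  stratum 2: (820/940)²·(1 − 87/820)·140.79²/87 = 154.984
V̂(x̄_st) = 168.855
SE(x̄_st) = √168.855 = 12.9944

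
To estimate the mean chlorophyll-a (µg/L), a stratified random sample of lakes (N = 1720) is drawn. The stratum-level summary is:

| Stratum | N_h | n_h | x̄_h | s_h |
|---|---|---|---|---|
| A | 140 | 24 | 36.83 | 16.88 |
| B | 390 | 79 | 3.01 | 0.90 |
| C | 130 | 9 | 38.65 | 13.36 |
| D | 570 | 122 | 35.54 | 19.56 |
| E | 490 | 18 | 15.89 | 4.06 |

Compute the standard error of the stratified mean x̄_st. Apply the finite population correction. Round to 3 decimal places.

V̂(x̄_st) = Σ W_h² (1 − n_h/N_h) s_h²/n_h, with W_h = N_h/N and N = 1720:
  stratum A: (140/1720)²·(1 − 24/140)·16.88²/24 = 0.0651723
  stratum B: (390/1720)²·(1 − 79/390)·0.90²/79 = 0.000420364
  stratum C: (130/1720)²·(1 − 9/130)·13.36²/9 = 0.105449
  stratum D: (570/1720)²·(1 − 122/570)·19.56²/122 = 0.270691
  stratum E: (490/1720)²·(1 − 18/490)·4.06²/18 = 0.0715914
V̂(x̄_st) = 0.513324
SE(x̄_st) = √0.513324 = 0.716466

SE(x̄_st) ≈ 0.716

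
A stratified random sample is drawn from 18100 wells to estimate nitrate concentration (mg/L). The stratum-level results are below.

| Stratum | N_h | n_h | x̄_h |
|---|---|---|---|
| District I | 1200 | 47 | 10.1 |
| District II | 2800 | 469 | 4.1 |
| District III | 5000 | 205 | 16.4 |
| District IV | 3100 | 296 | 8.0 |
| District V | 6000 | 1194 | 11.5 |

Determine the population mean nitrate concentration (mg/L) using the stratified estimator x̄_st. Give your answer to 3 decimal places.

N = Σ N_h = 18100. Stratum weights W_h = N_h/N.
x̄_st = (1200·10.1 + 2800·4.1 + 5000·16.4 + 3100·8.0 + 6000·11.5) / 18100 = 11.01657

x̄_st ≈ 11.017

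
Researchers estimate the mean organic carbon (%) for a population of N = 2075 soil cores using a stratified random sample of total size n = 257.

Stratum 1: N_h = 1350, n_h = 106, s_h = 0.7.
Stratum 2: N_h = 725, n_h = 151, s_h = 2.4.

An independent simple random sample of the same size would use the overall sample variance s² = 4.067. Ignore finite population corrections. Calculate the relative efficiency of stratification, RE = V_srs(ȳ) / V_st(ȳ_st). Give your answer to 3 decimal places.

RE ≈ 2.393

V̂(ȳ_st) = Σ W_h² s_h²/n_h, with W_h = N_h/N and N = 2075:
  stratum 1: (1350/2075)²·0.7²/106 = 0.00195669
  stratum 2: (725/2075)²·2.4²/151 = 0.00465678
V_st = 0.00661346
V_srs = s²/n = 4.067/257 = 0.0158249
Relative efficiency = V_srs / V_st = 0.0158249/0.00661346 = 2.3928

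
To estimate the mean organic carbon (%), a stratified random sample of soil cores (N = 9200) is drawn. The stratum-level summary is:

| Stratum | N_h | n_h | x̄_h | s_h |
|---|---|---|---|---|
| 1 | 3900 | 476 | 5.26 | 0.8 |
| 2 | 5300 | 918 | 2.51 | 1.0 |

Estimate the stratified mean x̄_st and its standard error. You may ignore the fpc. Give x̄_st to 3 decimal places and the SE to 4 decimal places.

x̄_st = Σ W_h x̄_h = (3900·5.26 + 5300·2.51)/9200 = 3.67576
V̂(x̄_st) = Σ W_h² s_h²/n_h, with W_h = N_h/N and N = 9200:
  stratum 1: (3900/9200)²·0.8²/476 = 0.000241616
  stratum 2: (5300/9200)²·1.0²/918 = 0.000361521
V̂(x̄_st) = 0.000603137
SE(x̄_st) = √0.000603137 = 0.0245589

x̄_st ≈ 3.676, SE ≈ 0.0246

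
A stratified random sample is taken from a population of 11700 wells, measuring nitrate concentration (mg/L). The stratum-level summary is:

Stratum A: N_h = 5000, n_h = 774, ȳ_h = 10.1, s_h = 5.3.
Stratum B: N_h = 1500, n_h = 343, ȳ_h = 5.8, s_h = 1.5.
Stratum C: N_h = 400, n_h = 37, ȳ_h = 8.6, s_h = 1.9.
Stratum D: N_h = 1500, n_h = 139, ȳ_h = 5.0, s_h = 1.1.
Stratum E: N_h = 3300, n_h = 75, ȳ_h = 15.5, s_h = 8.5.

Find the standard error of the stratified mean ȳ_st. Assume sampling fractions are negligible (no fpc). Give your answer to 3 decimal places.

SE(ȳ_st) ≈ 0.289

V̂(ȳ_st) = Σ W_h² s_h²/n_h, with W_h = N_h/N and N = 11700:
  stratum A: (5000/11700)²·5.3²/774 = 0.00662795
  stratum B: (1500/11700)²·1.5²/343 = 0.00010782
  stratum C: (400/11700)²·1.9²/37 = 0.000114039
  stratum D: (1500/11700)²·1.1²/139 = 0.000143081
  stratum E: (3300/11700)²·8.5²/75 = 0.076636
V̂(ȳ_st) = 0.0836289
SE(ȳ_st) = √0.0836289 = 0.289187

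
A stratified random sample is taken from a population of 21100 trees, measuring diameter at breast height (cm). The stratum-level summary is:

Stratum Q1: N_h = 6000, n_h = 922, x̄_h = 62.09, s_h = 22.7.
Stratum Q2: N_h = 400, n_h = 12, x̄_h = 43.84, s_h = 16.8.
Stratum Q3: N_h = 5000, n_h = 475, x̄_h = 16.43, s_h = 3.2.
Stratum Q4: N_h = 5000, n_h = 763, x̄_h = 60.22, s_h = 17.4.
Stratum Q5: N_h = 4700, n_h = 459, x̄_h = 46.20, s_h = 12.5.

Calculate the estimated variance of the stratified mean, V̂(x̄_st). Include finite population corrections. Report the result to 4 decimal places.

V̂(x̄_st) ≈ 0.0817

V̂(x̄_st) = Σ W_h² (1 − n_h/N_h) s_h²/n_h, with W_h = N_h/N and N = 21100:
  stratum Q1: (6000/21100)²·(1 − 922/6000)·22.7²/922 = 0.0382472
  stratum Q2: (400/21100)²·(1 − 12/400)·16.8²/12 = 0.00819906
  stratum Q3: (5000/21100)²·(1 − 475/5000)·3.2²/475 = 0.00109554
  stratum Q4: (5000/21100)²·(1 − 763/5000)·17.4²/763 = 0.0188815
  stratum Q5: (4700/21100)²·(1 − 459/4700)·12.5²/459 = 0.0152408
V̂(x̄_st) = 0.0816642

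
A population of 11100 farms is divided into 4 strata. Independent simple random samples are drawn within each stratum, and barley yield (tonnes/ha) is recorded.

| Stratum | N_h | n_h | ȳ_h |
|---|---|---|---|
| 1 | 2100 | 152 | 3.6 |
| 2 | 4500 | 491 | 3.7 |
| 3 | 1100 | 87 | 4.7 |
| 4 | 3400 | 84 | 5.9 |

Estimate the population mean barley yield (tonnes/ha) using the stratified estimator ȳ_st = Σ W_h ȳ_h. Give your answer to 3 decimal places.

ȳ_st ≈ 4.454

N = Σ N_h = 11100. Stratum weights W_h = N_h/N.
ȳ_st = (2100·3.6 + 4500·3.7 + 1100·4.7 + 3400·5.9) / 11100 = 4.45405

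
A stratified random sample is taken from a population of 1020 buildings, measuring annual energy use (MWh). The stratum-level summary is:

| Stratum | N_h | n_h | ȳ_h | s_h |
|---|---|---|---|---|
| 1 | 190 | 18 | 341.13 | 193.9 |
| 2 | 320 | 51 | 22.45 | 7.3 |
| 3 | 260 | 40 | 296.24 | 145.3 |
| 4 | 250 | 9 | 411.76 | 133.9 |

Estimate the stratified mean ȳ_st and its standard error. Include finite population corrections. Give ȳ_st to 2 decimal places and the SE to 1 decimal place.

ȳ_st ≈ 247.02, SE ≈ 14.5

ȳ_st = Σ W_h ȳ_h = (190·341.13 + 320·22.45 + 260·296.24 + 250·411.76)/1020 = 247.02069
V̂(ȳ_st) = Σ W_h² (1 − n_h/N_h) s_h²/n_h, with W_h = N_h/N and N = 1020:
  stratum 1: (190/1020)²·(1 − 18/190)·193.9²/18 = 65.6092
  stratum 2: (320/1020)²·(1 − 51/320)·7.3²/51 = 0.0864525
  stratum 3: (260/1020)²·(1 − 40/260)·145.3²/40 = 29.018
  stratum 4: (250/1020)²·(1 − 9/250)·133.9²/9 = 115.365
V̂(ȳ_st) = 210.079
SE(ȳ_st) = √210.079 = 14.4941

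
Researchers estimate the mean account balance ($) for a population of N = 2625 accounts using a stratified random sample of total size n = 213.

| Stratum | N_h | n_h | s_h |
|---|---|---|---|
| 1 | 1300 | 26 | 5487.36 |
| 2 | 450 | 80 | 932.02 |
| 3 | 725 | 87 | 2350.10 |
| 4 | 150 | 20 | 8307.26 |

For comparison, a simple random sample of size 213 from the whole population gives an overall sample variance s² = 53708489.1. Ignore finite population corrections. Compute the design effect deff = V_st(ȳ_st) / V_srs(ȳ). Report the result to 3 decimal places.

deff ≈ 1.192

V̂(ȳ_st) = Σ W_h² s_h²/n_h, with W_h = N_h/N and N = 2625:
  stratum 1: (1300/2625)²·5487.36²/26 = 284041
  stratum 2: (450/2625)²·932.02²/80 = 319.1
  stratum 3: (725/2625)²·2350.10²/87 = 4842.51
  stratum 4: (150/2625)²·8307.26²/20 = 11267
V_st = 300470
V_srs = s²/n = 53708489.1/213 = 252153
deff = V_st / V_srs = 300470/252153 = 1.1916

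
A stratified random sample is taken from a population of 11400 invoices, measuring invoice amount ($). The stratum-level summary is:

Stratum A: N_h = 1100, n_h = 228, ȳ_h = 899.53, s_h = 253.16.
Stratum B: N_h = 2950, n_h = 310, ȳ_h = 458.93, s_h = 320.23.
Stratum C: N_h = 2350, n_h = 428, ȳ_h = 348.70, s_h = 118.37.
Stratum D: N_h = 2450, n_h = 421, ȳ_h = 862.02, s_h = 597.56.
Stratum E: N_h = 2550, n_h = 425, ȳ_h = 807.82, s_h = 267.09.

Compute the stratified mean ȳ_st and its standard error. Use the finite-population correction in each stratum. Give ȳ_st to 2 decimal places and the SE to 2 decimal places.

ȳ_st = Σ W_h ȳ_h = (1100·899.53 + 2950·458.93 + 2350·348.70 + 2450·862.02 + 2550·807.82)/11400 = 643.39136
V̂(ȳ_st) = Σ W_h² (1 − n_h/N_h) s_h²/n_h, with W_h = N_h/N and N = 11400:
  stratum A: (1100/11400)²·(1 − 228/1100)·253.16²/228 = 2.0747
  stratum B: (2950/11400)²·(1 − 310/2950)·320.23²/310 = 19.8234
  stratum C: (2350/11400)²·(1 − 428/2350)·118.37²/428 = 1.13776
  stratum D: (2450/11400)²·(1 − 421/2450)·597.56²/421 = 32.4429
  stratum E: (2550/11400)²·(1 − 425/2550)·267.09²/425 = 6.99867
V̂(ȳ_st) = 62.4774
SE(ȳ_st) = √62.4774 = 7.90427

ȳ_st ≈ 643.39, SE ≈ 7.90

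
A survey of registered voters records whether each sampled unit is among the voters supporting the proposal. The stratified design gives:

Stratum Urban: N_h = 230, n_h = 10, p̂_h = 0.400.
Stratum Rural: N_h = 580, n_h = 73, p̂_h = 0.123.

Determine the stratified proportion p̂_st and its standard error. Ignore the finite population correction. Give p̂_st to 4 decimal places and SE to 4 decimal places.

N = 810; stratum weights W_h = N_h/N.
p̂_st = Σ W_h p̂_h = (230·0.400 + 580·0.123)/810 = 0.20165
V̂(p̂_st) = Σ W_h² p̂_h(1−p̂_h)/(n_h−1):
  stratum Urban: (230/810)²·0.400·0.600/9 = 0.00215008
  stratum Rural: (580/810)²·0.123·0.877/72 = 0.000768171
V̂(p̂_st) = 0.00291825; SE = √V̂ = 0.0540208

p̂_st ≈ 0.2017, SE ≈ 0.0540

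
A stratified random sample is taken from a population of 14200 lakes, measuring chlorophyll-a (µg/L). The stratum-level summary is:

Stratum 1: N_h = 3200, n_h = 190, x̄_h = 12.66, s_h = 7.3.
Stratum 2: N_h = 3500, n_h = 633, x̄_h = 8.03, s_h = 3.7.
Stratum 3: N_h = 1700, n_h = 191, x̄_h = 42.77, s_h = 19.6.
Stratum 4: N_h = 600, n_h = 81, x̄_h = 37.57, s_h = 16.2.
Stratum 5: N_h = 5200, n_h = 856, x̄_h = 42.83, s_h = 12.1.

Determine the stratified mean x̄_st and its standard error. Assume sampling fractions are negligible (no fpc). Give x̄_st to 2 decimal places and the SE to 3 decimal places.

x̄_st = Σ W_h x̄_h = (3200·12.66 + 3500·8.03 + 1700·42.77 + 600·37.57 + 5200·42.83)/14200 = 27.22423
V̂(x̄_st) = Σ W_h² s_h²/n_h, with W_h = N_h/N and N = 14200:
  stratum 1: (3200/14200)²·7.3²/190 = 0.0142435
  stratum 2: (3500/14200)²·3.7²/633 = 0.00131389
  stratum 3: (1700/14200)²·19.6²/191 = 0.028827
  stratum 4: (600/14200)²·16.2²/81 = 0.00578457
  stratum 5: (5200/14200)²·12.1²/856 = 0.0229365
V̂(x̄_st) = 0.0731054
SE(x̄_st) = √0.0731054 = 0.27038

x̄_st ≈ 27.22, SE ≈ 0.270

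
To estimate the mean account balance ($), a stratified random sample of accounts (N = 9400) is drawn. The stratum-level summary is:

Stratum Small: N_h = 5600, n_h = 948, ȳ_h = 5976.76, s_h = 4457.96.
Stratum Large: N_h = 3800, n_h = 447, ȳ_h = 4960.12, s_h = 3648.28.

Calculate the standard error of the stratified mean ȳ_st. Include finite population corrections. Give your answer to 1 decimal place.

SE(ȳ_st) ≈ 102.3

V̂(ȳ_st) = Σ W_h² (1 − n_h/N_h) s_h²/n_h, with W_h = N_h/N and N = 9400:
  stratum Small: (5600/9400)²·(1 − 948/5600)·4457.96²/948 = 6180.68
  stratum Large: (3800/9400)²·(1 − 447/3800)·3648.28²/447 = 4293.69
V̂(ȳ_st) = 10474.4
SE(ȳ_st) = √10474.4 = 102.344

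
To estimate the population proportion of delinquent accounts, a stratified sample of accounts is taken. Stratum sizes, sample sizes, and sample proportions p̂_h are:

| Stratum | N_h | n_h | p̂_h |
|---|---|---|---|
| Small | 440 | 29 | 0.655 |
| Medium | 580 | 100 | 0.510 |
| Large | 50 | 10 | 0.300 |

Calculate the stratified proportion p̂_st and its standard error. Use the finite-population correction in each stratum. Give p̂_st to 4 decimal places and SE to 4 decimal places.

p̂_st ≈ 0.5598, SE ≈ 0.0439

N = 1070; stratum weights W_h = N_h/N.
p̂_st = Σ W_h p̂_h = (440·0.655 + 580·0.510 + 50·0.300)/1070 = 0.55981
V̂(p̂_st) = Σ W_h² (1 − n_h/N_h) p̂_h(1−p̂_h)/(n_h−1):
  stratum Small: (440/1070)²·(1 − 29/440)·0.655·0.345/28 = 0.00127476
  stratum Medium: (580/1070)²·(1 − 100/580)·0.510·0.490/99 = 0.000613808
  stratum Large: (50/1070)²·(1 − 10/50)·0.300·0.700/9 = 4.07605e-05
V̂(p̂_st) = 0.00192933; SE = √V̂ = 0.0439242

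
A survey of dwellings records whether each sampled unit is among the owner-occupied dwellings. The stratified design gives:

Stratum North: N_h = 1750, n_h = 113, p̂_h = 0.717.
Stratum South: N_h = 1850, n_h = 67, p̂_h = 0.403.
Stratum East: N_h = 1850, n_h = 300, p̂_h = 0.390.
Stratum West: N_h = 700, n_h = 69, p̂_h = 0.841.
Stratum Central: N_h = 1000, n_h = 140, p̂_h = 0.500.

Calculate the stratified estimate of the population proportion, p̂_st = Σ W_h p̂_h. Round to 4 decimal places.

p̂_st ≈ 0.5329

N = 7150; stratum weights W_h = N_h/N.
p̂_st = Σ W_h p̂_h = (1750·0.717 + 1850·0.403 + 1850·0.390 + 700·0.841 + 1000·0.500)/7150 = 0.53294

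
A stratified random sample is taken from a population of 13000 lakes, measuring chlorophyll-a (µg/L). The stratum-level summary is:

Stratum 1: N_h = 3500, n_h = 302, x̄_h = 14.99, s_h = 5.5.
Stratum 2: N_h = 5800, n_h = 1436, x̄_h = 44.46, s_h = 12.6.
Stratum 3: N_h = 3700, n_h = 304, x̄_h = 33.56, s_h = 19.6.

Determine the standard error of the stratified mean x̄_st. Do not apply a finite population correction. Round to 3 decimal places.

SE(x̄_st) ≈ 0.363

V̂(x̄_st) = Σ W_h² s_h²/n_h, with W_h = N_h/N and N = 13000:
  stratum 1: (3500/13000)²·5.5²/302 = 0.00726052
  stratum 2: (5800/13000)²·12.6²/1436 = 0.0220068
  stratum 3: (3700/13000)²·19.6²/304 = 0.102366
V̂(x̄_st) = 0.131633
SE(x̄_st) = √0.131633 = 0.362813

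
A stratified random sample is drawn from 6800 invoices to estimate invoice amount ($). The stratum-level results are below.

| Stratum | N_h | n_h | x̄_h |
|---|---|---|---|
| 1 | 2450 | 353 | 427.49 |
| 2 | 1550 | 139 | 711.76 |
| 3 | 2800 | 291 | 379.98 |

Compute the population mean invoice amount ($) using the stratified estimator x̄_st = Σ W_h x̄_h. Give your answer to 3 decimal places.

x̄_st ≈ 472.724

N = Σ N_h = 6800. Stratum weights W_h = N_h/N.
x̄_st = (2450·427.49 + 1550·711.76 + 2800·379.98) / 6800 = 472.72390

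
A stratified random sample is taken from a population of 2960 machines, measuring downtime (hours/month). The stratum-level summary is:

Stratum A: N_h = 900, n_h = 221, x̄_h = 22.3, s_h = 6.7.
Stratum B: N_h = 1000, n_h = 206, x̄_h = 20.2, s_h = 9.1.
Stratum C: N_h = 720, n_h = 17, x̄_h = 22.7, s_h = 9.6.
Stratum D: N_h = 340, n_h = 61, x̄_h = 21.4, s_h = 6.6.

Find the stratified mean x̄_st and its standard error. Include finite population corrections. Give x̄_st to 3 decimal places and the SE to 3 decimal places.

x̄_st ≈ 21.584, SE ≈ 0.610

x̄_st = Σ W_h x̄_h = (900·22.3 + 1000·20.2 + 720·22.7 + 340·21.4)/2960 = 21.58446
V̂(x̄_st) = Σ W_h² (1 − n_h/N_h) s_h²/n_h, with W_h = N_h/N and N = 2960:
  stratum A: (900/2960)²·(1 − 221/900)·6.7²/221 = 0.0141673
  stratum B: (1000/2960)²·(1 − 206/1000)·9.1²/206 = 0.0364295
  stratum C: (720/2960)²·(1 − 17/720)·9.6²/17 = 0.313183
  stratum D: (340/2960)²·(1 − 61/340)·6.6²/61 = 0.00773139
V̂(x̄_st) = 0.371511
SE(x̄_st) = √0.371511 = 0.609517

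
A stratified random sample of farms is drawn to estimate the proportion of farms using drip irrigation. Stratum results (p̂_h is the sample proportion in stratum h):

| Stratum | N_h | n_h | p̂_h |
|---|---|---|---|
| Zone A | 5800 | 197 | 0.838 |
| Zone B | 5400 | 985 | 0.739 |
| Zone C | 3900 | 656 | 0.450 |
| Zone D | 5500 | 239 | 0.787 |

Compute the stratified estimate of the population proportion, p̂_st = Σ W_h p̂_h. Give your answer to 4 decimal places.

N = 20600; stratum weights W_h = N_h/N.
p̂_st = Σ W_h p̂_h = (5800·0.838 + 5400·0.739 + 3900·0.450 + 5500·0.787)/20600 = 0.72498

p̂_st ≈ 0.7250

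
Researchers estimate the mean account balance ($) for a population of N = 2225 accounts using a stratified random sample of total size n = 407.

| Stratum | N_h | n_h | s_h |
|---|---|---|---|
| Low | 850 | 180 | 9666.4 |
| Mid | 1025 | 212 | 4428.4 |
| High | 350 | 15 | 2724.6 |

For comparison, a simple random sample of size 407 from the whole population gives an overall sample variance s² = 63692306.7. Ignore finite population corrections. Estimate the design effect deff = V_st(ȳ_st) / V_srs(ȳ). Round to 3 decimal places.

deff ≈ 0.688

V̂(ȳ_st) = Σ W_h² s_h²/n_h, with W_h = N_h/N and N = 2225:
  stratum Low: (850/2225)²·9666.4²/180 = 75759.1
  stratum Mid: (1025/2225)²·4428.4²/212 = 19631.1
  stratum High: (350/2225)²·2724.6²/15 = 12245.9
V_st = 107636
V_srs = s²/n = 63692306.7/407 = 156492
deff = V_st / V_srs = 107636/156492 = 0.6878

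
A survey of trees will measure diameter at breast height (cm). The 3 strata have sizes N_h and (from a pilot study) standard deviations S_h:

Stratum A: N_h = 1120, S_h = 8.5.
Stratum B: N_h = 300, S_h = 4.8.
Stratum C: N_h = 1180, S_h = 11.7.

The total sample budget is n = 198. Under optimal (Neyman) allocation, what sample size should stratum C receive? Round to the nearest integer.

Neyman allocation: n_h = n · N_h S_h / Σ N_i S_i, with n = 198.
  stratum A: N_h·S_h = 1120·8.5 = 9520.00
  stratum B: N_h·S_h = 300·4.8 = 1440.00
  stratum C: N_h·S_h = 1180·11.7 = 13806.00
Σ N_h S_h = 24766.00
n for stratum C = 198·13806.00/24766.00 = 110.377 → 110

110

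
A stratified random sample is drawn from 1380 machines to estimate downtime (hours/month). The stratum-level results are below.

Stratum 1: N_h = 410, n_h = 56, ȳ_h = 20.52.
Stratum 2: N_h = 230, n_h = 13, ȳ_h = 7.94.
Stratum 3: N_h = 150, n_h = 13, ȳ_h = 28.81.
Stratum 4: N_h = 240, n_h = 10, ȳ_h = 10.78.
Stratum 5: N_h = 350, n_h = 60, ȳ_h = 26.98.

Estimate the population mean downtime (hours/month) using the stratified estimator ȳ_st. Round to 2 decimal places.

ȳ_st ≈ 19.27

N = Σ N_h = 1380. Stratum weights W_h = N_h/N.
ȳ_st = (410·20.52 + 230·7.94 + 150·28.81 + 240·10.78 + 350·26.98) / 1380 = 19.2689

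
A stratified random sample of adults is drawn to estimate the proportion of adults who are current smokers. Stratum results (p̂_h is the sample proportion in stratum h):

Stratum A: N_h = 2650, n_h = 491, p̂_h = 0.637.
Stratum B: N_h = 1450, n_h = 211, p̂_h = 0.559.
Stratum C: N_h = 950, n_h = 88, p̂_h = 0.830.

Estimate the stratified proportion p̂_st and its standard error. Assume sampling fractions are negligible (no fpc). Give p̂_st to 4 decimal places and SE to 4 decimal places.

p̂_st ≈ 0.6509, SE ≈ 0.0169

N = 5050; stratum weights W_h = N_h/N.
p̂_st = Σ W_h p̂_h = (2650·0.637 + 1450·0.559 + 950·0.830)/5050 = 0.65091
V̂(p̂_st) = Σ W_h² p̂_h(1−p̂_h)/(n_h−1):
  stratum A: (2650/5050)²·0.637·0.363/490 = 0.000129945
  stratum B: (1450/5050)²·0.559·0.441/210 = 9.67797e-05
  stratum C: (950/5050)²·0.830·0.170/87 = 5.73948e-05
V̂(p̂_st) = 0.000284119; SE = √V̂ = 0.0168558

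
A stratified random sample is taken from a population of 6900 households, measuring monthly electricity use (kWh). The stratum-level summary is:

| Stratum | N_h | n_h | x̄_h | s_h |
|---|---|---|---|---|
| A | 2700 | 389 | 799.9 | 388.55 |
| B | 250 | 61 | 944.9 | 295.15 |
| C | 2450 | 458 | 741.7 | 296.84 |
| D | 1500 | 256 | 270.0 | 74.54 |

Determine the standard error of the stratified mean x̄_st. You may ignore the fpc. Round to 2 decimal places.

V̂(x̄_st) = Σ W_h² s_h²/n_h, with W_h = N_h/N and N = 6900:
  stratum A: (2700/6900)²·388.55²/389 = 59.4256
  stratum B: (250/6900)²·295.15²/61 = 1.87473
  stratum C: (2450/6900)²·296.84²/458 = 24.2557
  stratum D: (1500/6900)²·74.54²/256 = 1.02571
V̂(x̄_st) = 86.5817
SE(x̄_st) = √86.5817 = 9.30493

SE(x̄_st) ≈ 9.30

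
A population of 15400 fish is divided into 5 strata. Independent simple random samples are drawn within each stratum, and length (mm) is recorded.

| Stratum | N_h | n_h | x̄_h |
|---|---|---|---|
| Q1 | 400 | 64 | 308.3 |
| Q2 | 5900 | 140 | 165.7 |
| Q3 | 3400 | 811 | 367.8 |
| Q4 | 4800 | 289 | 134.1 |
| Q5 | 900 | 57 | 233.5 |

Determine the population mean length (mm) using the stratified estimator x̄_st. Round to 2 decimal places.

x̄_st ≈ 208.14

N = Σ N_h = 15400. Stratum weights W_h = N_h/N.
x̄_st = (400·308.3 + 5900·165.7 + 3400·367.8 + 4800·134.1 + 900·233.5) / 15400 = 208.1364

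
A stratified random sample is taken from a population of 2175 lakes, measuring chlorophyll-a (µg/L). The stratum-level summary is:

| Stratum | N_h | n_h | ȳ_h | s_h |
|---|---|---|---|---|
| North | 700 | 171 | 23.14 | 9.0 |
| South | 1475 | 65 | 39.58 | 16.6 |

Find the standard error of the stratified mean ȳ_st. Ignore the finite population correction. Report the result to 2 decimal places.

SE(ȳ_st) ≈ 1.41

V̂(ȳ_st) = Σ W_h² s_h²/n_h, with W_h = N_h/N and N = 2175:
  stratum North: (700/2175)²·9.0²/171 = 0.0490644
  stratum South: (1475/2175)²·16.6²/65 = 1.9497
V̂(ȳ_st) = 1.99877
SE(ȳ_st) = √1.99877 = 1.41378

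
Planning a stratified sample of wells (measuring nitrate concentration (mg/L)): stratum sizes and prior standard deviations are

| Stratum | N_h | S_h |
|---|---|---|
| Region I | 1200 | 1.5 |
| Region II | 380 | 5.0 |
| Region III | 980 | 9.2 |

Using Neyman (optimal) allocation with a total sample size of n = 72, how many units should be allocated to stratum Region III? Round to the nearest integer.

Neyman allocation: n_h = n · N_h S_h / Σ N_i S_i, with n = 72.
  stratum Region I: N_h·S_h = 1200·1.5 = 1800.00
  stratum Region II: N_h·S_h = 380·5.0 = 1900.00
  stratum Region III: N_h·S_h = 980·9.2 = 9016.00
Σ N_h S_h = 12716.00
n for stratum Region III = 72·9016.00/12716.00 = 51.050 → 51

51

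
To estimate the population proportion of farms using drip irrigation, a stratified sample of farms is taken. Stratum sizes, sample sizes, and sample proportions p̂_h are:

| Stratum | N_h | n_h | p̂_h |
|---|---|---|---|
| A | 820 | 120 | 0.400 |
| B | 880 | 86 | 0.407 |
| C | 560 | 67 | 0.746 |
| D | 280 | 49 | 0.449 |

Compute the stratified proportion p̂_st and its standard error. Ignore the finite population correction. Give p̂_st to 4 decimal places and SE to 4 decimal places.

p̂_st ≈ 0.4841, SE ≈ 0.0274

N = 2540; stratum weights W_h = N_h/N.
p̂_st = Σ W_h p̂_h = (820·0.400 + 880·0.407 + 560·0.746 + 280·0.449)/2540 = 0.48411
V̂(p̂_st) = Σ W_h² p̂_h(1−p̂_h)/(n_h−1):
  stratum A: (820/2540)²·0.400·0.600/119 = 0.000210196
  stratum B: (880/2540)²·0.407·0.593/85 = 0.000340822
  stratum C: (560/2540)²·0.746·0.254/66 = 0.000139552
  stratum D: (280/2540)²·0.449·0.551/48 = 6.26333e-05
V̂(p̂_st) = 0.000753204; SE = √V̂ = 0.0274446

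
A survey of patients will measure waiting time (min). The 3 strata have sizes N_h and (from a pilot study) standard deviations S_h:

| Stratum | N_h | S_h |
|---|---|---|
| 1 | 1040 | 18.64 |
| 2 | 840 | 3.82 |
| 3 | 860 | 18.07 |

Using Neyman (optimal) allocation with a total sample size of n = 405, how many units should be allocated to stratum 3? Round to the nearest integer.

165

Neyman allocation: n_h = n · N_h S_h / Σ N_i S_i, with n = 405.
  stratum 1: N_h·S_h = 1040·18.64 = 19385.60
  stratum 2: N_h·S_h = 840·3.82 = 3208.80
  stratum 3: N_h·S_h = 860·18.07 = 15540.20
Σ N_h S_h = 38134.60
n for stratum 3 = 405·15540.20/38134.60 = 165.041 → 165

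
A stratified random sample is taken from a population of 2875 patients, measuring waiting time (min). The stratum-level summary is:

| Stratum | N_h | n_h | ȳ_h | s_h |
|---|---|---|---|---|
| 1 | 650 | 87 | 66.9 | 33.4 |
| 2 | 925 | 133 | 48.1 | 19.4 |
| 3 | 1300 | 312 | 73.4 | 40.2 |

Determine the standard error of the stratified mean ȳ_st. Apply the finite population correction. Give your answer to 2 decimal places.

V̂(ȳ_st) = Σ W_h² (1 − n_h/N_h) s_h²/n_h, with W_h = N_h/N and N = 2875:
  stratum 1: (650/2875)²·(1 − 87/650)·33.4²/87 = 0.567701
  stratum 2: (925/2875)²·(1 − 133/925)·19.4²/133 = 0.250809
  stratum 3: (1300/2875)²·(1 − 312/1300)·40.2²/312 = 0.804863
V̂(ȳ_st) = 1.62337
SE(ȳ_st) = √1.62337 = 1.27412

SE(ȳ_st) ≈ 1.27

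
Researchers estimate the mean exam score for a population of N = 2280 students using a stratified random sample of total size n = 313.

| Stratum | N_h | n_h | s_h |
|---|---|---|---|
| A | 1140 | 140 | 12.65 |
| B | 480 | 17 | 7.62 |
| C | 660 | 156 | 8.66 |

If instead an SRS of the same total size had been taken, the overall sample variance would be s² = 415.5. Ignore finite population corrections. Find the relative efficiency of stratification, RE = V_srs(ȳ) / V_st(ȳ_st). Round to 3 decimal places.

V̂(ȳ_st) = Σ W_h² s_h²/n_h, with W_h = N_h/N and N = 2280:
  stratum A: (1140/2280)²·12.65²/140 = 0.285754
  stratum B: (480/2280)²·7.62²/17 = 0.151382
  stratum C: (660/2280)²·8.66²/156 = 0.0402837
V_st = 0.47742
V_srs = s²/n = 415.5/313 = 1.32748
Relative efficiency = V_srs / V_st = 1.32748/0.47742 = 2.7805

RE ≈ 2.781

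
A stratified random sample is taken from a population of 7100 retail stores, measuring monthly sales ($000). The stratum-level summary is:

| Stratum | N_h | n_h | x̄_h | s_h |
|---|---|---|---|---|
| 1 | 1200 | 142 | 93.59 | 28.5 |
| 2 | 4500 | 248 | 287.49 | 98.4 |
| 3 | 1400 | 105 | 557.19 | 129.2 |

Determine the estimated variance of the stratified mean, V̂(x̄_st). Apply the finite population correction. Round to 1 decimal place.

V̂(x̄_st) = Σ W_h² (1 − n_h/N_h) s_h²/n_h, with W_h = N_h/N and N = 7100:
  stratum 1: (1200/7100)²·(1 − 142/1200)·28.5²/142 = 0.144063
  stratum 2: (4500/7100)²·(1 − 248/4500)·98.4²/248 = 14.8193
  stratum 3: (1400/7100)²·(1 − 105/1400)·129.2²/105 = 5.71764
V̂(x̄_st) = 20.681

V̂(x̄_st) ≈ 20.7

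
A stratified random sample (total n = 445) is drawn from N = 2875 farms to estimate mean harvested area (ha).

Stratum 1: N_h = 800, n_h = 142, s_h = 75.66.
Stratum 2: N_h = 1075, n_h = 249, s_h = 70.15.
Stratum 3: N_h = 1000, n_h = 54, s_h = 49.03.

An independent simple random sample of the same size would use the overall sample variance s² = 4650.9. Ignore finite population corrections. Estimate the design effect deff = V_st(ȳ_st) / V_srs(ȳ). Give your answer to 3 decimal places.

V̂(ȳ_st) = Σ W_h² s_h²/n_h, with W_h = N_h/N and N = 2875:
  stratum 1: (800/2875)²·75.66²/142 = 3.12139
  stratum 2: (1075/2875)²·70.15²/249 = 2.7631
  stratum 3: (1000/2875)²·49.03²/54 = 5.38585
V_st = 11.2703
V_srs = s²/n = 4650.9/445 = 10.4515
deff = V_st / V_srs = 11.2703/10.4515 = 1.0784

deff ≈ 1.078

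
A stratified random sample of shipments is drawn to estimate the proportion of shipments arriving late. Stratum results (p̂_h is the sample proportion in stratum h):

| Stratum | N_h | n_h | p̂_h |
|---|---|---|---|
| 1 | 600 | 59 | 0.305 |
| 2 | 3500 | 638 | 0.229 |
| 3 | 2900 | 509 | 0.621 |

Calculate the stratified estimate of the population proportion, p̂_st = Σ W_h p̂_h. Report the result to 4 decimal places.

p̂_st ≈ 0.3979

N = 7000; stratum weights W_h = N_h/N.
p̂_st = Σ W_h p̂_h = (600·0.305 + 3500·0.229 + 2900·0.621)/7000 = 0.39791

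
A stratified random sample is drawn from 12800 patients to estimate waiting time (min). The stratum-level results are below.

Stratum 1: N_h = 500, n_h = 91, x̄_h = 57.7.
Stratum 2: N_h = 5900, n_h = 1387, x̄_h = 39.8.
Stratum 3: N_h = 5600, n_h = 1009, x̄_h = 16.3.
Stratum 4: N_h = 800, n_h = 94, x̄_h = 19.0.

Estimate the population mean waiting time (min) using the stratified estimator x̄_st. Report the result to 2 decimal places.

N = Σ N_h = 12800. Stratum weights W_h = N_h/N.
x̄_st = (500·57.7 + 5900·39.8 + 5600·16.3 + 800·19.0) / 12800 = 28.9180

x̄_st ≈ 28.92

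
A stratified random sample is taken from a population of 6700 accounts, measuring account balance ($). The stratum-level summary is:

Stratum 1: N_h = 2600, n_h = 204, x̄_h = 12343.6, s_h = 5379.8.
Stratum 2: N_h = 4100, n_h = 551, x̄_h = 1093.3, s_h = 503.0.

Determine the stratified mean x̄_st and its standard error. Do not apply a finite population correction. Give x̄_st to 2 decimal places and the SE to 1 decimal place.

x̄_st ≈ 5459.09, SE ≈ 146.8

x̄_st = Σ W_h x̄_h = (2600·12343.6 + 4100·1093.3)/6700 = 5459.08806
V̂(x̄_st) = Σ W_h² s_h²/n_h, with W_h = N_h/N and N = 6700:
  stratum 1: (2600/6700)²·5379.8²/204 = 21364.8
  stratum 2: (4100/6700)²·503.0²/551 = 171.95
V̂(x̄_st) = 21536.8
SE(x̄_st) = √21536.8 = 146.754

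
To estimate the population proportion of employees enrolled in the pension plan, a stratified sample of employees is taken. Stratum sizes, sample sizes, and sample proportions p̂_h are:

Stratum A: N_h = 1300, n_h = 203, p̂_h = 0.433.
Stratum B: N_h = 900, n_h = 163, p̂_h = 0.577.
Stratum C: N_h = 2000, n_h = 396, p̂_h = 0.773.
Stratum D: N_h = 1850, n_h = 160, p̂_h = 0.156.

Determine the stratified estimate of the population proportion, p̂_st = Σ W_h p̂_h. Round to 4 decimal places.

N = 6050; stratum weights W_h = N_h/N.
p̂_st = Σ W_h p̂_h = (1300·0.433 + 900·0.577 + 2000·0.773 + 1850·0.156)/6050 = 0.48212

p̂_st ≈ 0.4821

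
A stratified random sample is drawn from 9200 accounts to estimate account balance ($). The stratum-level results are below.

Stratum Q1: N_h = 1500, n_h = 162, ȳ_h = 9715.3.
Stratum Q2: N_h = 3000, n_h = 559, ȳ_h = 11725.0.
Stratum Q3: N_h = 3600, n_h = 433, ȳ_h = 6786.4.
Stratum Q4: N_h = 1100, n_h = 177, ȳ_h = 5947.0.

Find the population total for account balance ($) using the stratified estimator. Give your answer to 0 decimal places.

τ̂_st = Σ N_h ȳ_h = 1500·9715.3 + 3000·11725.0 + 3600·6786.4 + 1100·5947.0 = 80720690

τ̂_st ≈ 80720690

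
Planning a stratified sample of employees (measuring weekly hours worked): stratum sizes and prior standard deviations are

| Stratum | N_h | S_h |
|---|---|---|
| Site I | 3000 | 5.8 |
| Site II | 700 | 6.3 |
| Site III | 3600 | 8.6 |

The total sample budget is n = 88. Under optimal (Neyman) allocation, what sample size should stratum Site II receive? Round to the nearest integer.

Neyman allocation: n_h = n · N_h S_h / Σ N_i S_i, with n = 88.
  stratum Site I: N_h·S_h = 3000·5.8 = 17400.00
  stratum Site II: N_h·S_h = 700·6.3 = 4410.00
  stratum Site III: N_h·S_h = 3600·8.6 = 30960.00
Σ N_h S_h = 52770.00
n for stratum Site II = 88·4410.00/52770.00 = 7.354 → 7

7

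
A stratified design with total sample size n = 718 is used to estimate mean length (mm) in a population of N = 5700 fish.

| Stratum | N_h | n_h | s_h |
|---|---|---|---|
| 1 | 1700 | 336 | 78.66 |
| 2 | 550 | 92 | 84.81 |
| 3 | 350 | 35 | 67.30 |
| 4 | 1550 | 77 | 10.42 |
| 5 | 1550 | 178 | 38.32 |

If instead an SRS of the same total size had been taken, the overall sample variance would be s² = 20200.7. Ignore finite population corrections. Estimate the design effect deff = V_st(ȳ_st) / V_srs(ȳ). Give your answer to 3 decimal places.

V̂(ȳ_st) = Σ W_h² s_h²/n_h, with W_h = N_h/N and N = 5700:
  stratum 1: (1700/5700)²·78.66²/336 = 1.63801
  stratum 2: (550/5700)²·84.81²/92 = 0.727917
  stratum 3: (350/5700)²·67.30²/35 = 0.48792
  stratum 4: (1550/5700)²·10.42²/77 = 0.10427
  stratum 5: (1550/5700)²·38.32²/178 = 0.610021
V_st = 3.56814
V_srs = s²/n = 20200.7/718 = 28.1347
deff = V_st / V_srs = 3.56814/28.1347 = 0.1268

deff ≈ 0.127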